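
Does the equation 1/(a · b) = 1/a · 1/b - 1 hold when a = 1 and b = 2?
Fails

Substituting a = 1, b = 2:

LHS = 1/(1 · 2) = 1/2
RHS = 1/1 · 1/2 - 1 = -1/2

LHS ≠ RHS, so the equation does not hold at this point.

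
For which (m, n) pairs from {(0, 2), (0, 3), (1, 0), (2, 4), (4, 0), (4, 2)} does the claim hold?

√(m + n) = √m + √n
Testing each pair:
(0, 2): LHS = √(2) ≈ 1.414, RHS = √(2) ≈ 1.414 → holds
(0, 3): LHS = √(3) ≈ 1.732, RHS = √(3) ≈ 1.732 → holds
(1, 0): LHS = 1, RHS = 1 → holds
(2, 4): LHS = √(6) ≈ 2.449, RHS = √(2) + 2 ≈ 3.414 → fails
(4, 0): LHS = 2, RHS = 2 → holds
(4, 2): LHS = √(6) ≈ 2.449, RHS = √(2) + 2 ≈ 3.414 → fails

4 of 6 pairs satisfy the claim.

Answer: (0, 2), (0, 3), (1, 0), (4, 0)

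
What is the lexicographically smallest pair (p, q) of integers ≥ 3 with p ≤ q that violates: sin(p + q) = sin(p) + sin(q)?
(p, q) = (3, 3)

Substituting (3, 3) into the claim:
LHS = sin(3 + 3) = sin(6) ≈ -0.2794
RHS = sin(3) + sin(3) = 2·sin(3) ≈ 0.2822

Since LHS ≠ RHS, this pair disproves the claim, and no lexicographically smaller pair (p ≤ q, integers ≥ 3) does.

For instance (4, 7) is also a counterexample (LHS = sin(11) ≈ -1, RHS = sin(4) + sin(7) ≈ -0.09982), but it's lexicographically larger.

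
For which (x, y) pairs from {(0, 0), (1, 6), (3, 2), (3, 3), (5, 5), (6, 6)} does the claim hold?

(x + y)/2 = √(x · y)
Testing each pair:
(0, 0): LHS = 0, RHS = 0 → holds
(1, 6): LHS = 7/2, RHS = √(6) ≈ 2.449 → fails
(3, 2): LHS = 5/2, RHS = √(6) ≈ 2.449 → fails
(3, 3): LHS = 3, RHS = 3 → holds
(5, 5): LHS = 5, RHS = 5 → holds
(6, 6): LHS = 6, RHS = 6 → holds

4 of 6 pairs satisfy the claim.

Answer: (0, 0), (3, 3), (5, 5), (6, 6)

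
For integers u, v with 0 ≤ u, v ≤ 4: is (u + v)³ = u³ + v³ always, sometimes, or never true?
Sometimes true

It holds at (u, v) = (1, 0) (both sides equal 1), but fails at (u, v) = (3, 2) (LHS = 125, RHS = 35).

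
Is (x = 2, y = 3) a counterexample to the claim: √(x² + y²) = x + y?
Substituting x = 2, y = 3:
LHS = √(2² + 3²) = √(13) ≈ 3.606
RHS = 2 + 3 = 5

Since LHS ≠ RHS, this pair disproves the claim.

Answer: Yes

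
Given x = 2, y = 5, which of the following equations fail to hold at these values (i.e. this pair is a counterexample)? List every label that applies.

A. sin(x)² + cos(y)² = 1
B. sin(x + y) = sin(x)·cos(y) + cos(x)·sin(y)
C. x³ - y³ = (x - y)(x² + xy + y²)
A

Evaluating each claim at the given values:
A. LHS = cos(5)² + sin(2)² ≈ 0.9073, RHS = 1 → fails here (LHS ≠ RHS)
B. LHS = sin(7) ≈ 0.657, RHS = sin(2)·cos(5) + sin(5)·cos(2) ≈ 0.657 → holds here (LHS = RHS)
C. LHS = -117, RHS = -117 → holds here (LHS = RHS)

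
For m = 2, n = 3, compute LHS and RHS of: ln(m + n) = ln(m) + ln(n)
LHS = ln(2 + 3) = ln(5) ≈ 1.609
RHS = ln(2) + ln(3) ≈ 1.792

LHS ≠ RHS (they differ by about 0.1823), so the equation does not hold here.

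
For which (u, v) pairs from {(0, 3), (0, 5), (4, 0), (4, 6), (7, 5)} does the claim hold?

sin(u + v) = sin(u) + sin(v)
Testing each pair:
(0, 3): LHS = sin(3) ≈ 0.1411, RHS = sin(3) ≈ 0.1411 → holds
(0, 5): LHS = sin(5) ≈ -0.9589, RHS = sin(5) ≈ -0.9589 → holds
(4, 0): LHS = sin(4) ≈ -0.7568, RHS = sin(4) ≈ -0.7568 → holds
(4, 6): LHS = sin(10) ≈ -0.544, RHS = sin(4) + sin(6) ≈ -1.036 → fails
(7, 5): LHS = sin(12) ≈ -0.5366, RHS = sin(5) + sin(7) ≈ -0.3019 → fails

3 of 5 pairs satisfy the claim.

Answer: (0, 3), (0, 5), (4, 0)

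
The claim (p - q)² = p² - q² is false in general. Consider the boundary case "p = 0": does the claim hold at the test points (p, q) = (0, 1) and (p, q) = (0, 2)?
No, fails at both test points

At (0, 1): LHS = 1 ≠ RHS = -1
At (0, 2): LHS = 4 ≠ RHS = -4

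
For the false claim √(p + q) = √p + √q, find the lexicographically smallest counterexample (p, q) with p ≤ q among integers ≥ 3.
Substituting (3, 3) into the claim:
LHS = √(3 + 3) = √(6) ≈ 2.449
RHS = √3 + √3 = 2·√(3) ≈ 3.464

Since LHS ≠ RHS, this pair disproves the claim, and no lexicographically smaller pair (p ≤ q, integers ≥ 3) does.

For instance (7, 8) is also a counterexample (LHS = √(15) ≈ 3.873, RHS = √(7) + 2·√(2) ≈ 5.474), but it's lexicographically larger.

Answer: (p, q) = (3, 3)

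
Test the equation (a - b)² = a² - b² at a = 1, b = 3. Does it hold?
Fails

Substituting a = 1, b = 3:

LHS = (1 - 3)² = 4
RHS = 1² - 3² = -8

LHS ≠ RHS, so the equation does not hold at this point.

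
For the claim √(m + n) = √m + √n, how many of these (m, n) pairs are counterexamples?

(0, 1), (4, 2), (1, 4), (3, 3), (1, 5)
4

Testing each pair:
(0, 1): LHS = 1, RHS = 1 → satisfies claim
(4, 2): LHS = √(6) ≈ 2.449, RHS = √(2) + 2 ≈ 3.414 → counterexample
(1, 4): LHS = √(5) ≈ 2.236, RHS = 3 → counterexample
(3, 3): LHS = √(6) ≈ 2.449, RHS = 2·√(3) ≈ 3.464 → counterexample
(1, 5): LHS = √(6) ≈ 2.449, RHS = 1 + √(5) ≈ 3.236 → counterexample

That makes 4 counterexamples.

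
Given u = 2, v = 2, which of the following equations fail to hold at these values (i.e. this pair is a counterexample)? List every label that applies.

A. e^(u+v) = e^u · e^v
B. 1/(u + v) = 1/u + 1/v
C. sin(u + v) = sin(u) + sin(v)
B, C

Evaluating each claim at the given values:
A. LHS = e^4 ≈ 54.6, RHS = e^4 ≈ 54.6 → holds here (LHS = RHS)
B. LHS = 1/4, RHS = 1 → fails here (LHS ≠ RHS)
C. LHS = sin(4) ≈ -0.7568, RHS = 2·sin(2) ≈ 1.819 → fails here (LHS ≠ RHS)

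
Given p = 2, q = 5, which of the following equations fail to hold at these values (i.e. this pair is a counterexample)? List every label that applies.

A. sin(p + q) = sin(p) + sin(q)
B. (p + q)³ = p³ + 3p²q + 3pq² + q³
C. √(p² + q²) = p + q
Evaluating each claim at the given values:
A. LHS = sin(7) ≈ 0.657, RHS = sin(5) + sin(2) ≈ -0.04963 → fails here (LHS ≠ RHS)
B. LHS = 343, RHS = 343 → holds here (LHS = RHS)
C. LHS = √(29) ≈ 5.385, RHS = 7 → fails here (LHS ≠ RHS)

Answer: A, C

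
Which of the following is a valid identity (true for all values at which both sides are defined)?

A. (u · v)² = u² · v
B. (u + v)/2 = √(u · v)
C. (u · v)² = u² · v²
A: fails at (2, 3) — LHS = 36, RHS = 12.
B: fails at (4, 6) — LHS = 5, RHS = 2·√(6) ≈ 4.899.
C: holds — e.g. at (5, 5), both sides equal 625.

Answer: C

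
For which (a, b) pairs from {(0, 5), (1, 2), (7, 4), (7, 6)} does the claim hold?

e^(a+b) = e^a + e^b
None

Testing each pair:
(0, 5): LHS = e^5 ≈ 148.4, RHS = 1 + e^5 ≈ 149.4 → fails
(1, 2): LHS = e^3 ≈ 20.09, RHS = e + e^2 ≈ 10.11 → fails
(7, 4): LHS = e^11 ≈ 59874.1, RHS = e^4 + e^7 ≈ 1151 → fails
(7, 6): LHS = e^13 ≈ 442413.4, RHS = e^6 + e^7 ≈ 1500 → fails

No pair satisfies the claim.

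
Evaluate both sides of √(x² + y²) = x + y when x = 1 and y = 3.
LHS = √(1² + 3²) = √(10) ≈ 3.162
RHS = 1 + 3 = 4

LHS ≠ RHS (they differ by about 0.8377), so the equation does not hold here.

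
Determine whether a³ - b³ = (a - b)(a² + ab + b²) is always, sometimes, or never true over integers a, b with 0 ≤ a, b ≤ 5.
Always true

The identity holds for every pair in the range. For instance at (a, b) = (2, 4): both sides equal -56.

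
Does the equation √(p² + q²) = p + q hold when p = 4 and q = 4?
Fails

Substituting p = 4, q = 4:

LHS = √(4² + 4²) = 4·√(2) ≈ 5.657
RHS = 4 + 4 = 8

LHS ≠ RHS, so the equation does not hold at this point.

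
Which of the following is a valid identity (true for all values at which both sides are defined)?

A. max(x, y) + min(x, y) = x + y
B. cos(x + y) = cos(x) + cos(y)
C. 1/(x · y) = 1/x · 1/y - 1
A: holds — e.g. at (1, 3), both sides equal 4.
B: fails at (1, 2) — LHS = cos(3) ≈ -0.99, RHS = cos(2) + cos(1) ≈ 0.1242.
C: fails at (3, 7) — LHS = 1/21, RHS = -20/21.

Answer: A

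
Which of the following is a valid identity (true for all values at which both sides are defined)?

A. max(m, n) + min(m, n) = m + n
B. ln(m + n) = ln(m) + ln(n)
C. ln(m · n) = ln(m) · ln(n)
A: holds — e.g. at (2, 4), both sides equal 6.
B: fails at (2, 5) — LHS = ln(7) ≈ 1.946, RHS = ln(2) + ln(5) ≈ 2.303.
C: fails at (6, 7) — LHS = ln(42) ≈ 3.738, RHS = ln(6)·ln(7) ≈ 3.487.

Answer: A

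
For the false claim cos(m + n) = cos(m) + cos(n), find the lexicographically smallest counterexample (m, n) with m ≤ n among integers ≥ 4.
Substituting (4, 4) into the claim:
LHS = cos(4 + 4) = cos(8) ≈ -0.1455
RHS = cos(4) + cos(4) = 2·cos(4) ≈ -1.307

Since LHS ≠ RHS, this pair disproves the claim, and no lexicographically smaller pair (m ≤ n, integers ≥ 4) does.

For instance (4, 8) is also a counterexample (LHS = cos(12) ≈ 0.8439, RHS = cos(4) + cos(8) ≈ -0.7991), but it's lexicographically larger.

Answer: (m, n) = (4, 4)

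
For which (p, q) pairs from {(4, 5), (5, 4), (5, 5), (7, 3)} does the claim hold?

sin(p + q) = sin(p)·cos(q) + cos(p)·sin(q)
Testing each pair:
(4, 5): LHS = sin(9) ≈ 0.4121, RHS = sin(4)·cos(5) + sin(5)·cos(4) ≈ 0.4121 → holds
(5, 4): LHS = sin(9) ≈ 0.4121, RHS = sin(4)·cos(5) + sin(5)·cos(4) ≈ 0.4121 → holds
(5, 5): LHS = sin(10) ≈ -0.544, RHS = 2·sin(5)·cos(5) ≈ -0.544 → holds
(7, 3): LHS = sin(10) ≈ -0.544, RHS = sin(7)·cos(3) + sin(3)·cos(7) ≈ -0.544 → holds

Every pair satisfies the claim.

Answer: All pairs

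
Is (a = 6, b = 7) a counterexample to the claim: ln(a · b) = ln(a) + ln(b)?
Substituting a = 6, b = 7:
LHS = ln(6 · 7) = ln(42) ≈ 3.738
RHS = ln(6) + ln(7) ≈ 3.738

The sides agree, so this pair does not disprove the claim.

Answer: No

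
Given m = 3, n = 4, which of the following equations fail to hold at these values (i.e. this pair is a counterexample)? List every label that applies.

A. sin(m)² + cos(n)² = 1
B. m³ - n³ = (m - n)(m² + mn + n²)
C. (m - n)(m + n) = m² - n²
A

Evaluating each claim at the given values:
A. LHS = sin(3)² + cos(4)² ≈ 0.4472, RHS = 1 → fails here (LHS ≠ RHS)
B. LHS = -37, RHS = -37 → holds here (LHS = RHS)
C. LHS = -7, RHS = -7 → holds here (LHS = RHS)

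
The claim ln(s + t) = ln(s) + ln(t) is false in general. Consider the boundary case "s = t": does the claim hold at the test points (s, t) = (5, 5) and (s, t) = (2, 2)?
At (5, 5): LHS = ln(10) ≈ 2.303 ≠ RHS = 2·ln(5) ≈ 3.219
At (2, 2): LHS = ln(4) ≈ 1.386, RHS = 2·ln(2) ≈ 1.386 → equal

Answer: Only at (2, 2)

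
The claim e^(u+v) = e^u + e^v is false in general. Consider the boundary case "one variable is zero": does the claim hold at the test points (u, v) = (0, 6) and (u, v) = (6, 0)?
At (0, 6): LHS = e^6 ≈ 403.4 ≠ RHS = 1 + e^6 ≈ 404.4
At (6, 0): LHS = e^6 ≈ 403.4 ≠ RHS = 1 + e^6 ≈ 404.4

Answer: No, fails at both test points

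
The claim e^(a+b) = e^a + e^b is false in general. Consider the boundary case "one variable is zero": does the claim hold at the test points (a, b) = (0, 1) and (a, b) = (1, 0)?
No, fails at both test points

At (0, 1): LHS = e ≈ 2.718 ≠ RHS = 1 + e ≈ 3.718
At (1, 0): LHS = e ≈ 2.718 ≠ RHS = 1 + e ≈ 3.718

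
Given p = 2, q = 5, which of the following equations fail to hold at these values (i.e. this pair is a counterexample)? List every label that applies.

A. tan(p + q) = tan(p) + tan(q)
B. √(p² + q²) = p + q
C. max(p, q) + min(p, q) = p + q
A, B

Evaluating each claim at the given values:
A. LHS = tan(7) ≈ 0.8714, RHS = tan(5) + tan(2) ≈ -5.566 → fails here (LHS ≠ RHS)
B. LHS = √(29) ≈ 5.385, RHS = 7 → fails here (LHS ≠ RHS)
C. LHS = 7, RHS = 7 → holds here (LHS = RHS)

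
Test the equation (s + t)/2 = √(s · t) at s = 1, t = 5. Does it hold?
Substituting s = 1, t = 5:

LHS = (1 + 5)/2 = 3
RHS = √(1 · 5) = √(5) ≈ 2.236

LHS ≠ RHS, so the equation does not hold at this point.

Answer: Fails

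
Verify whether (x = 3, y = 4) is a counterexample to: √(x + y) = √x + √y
Yes

Substituting x = 3, y = 4:
LHS = √(3 + 4) = √(7) ≈ 2.646
RHS = √3 + √4 = √(3) + 2 ≈ 3.732

Since LHS ≠ RHS, this pair disproves the claim.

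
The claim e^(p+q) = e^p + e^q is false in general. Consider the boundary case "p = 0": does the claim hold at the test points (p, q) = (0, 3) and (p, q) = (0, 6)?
No, fails at both test points

At (0, 3): LHS = e^3 ≈ 20.09 ≠ RHS = 1 + e^3 ≈ 21.09
At (0, 6): LHS = e^6 ≈ 403.4 ≠ RHS = 1 + e^6 ≈ 404.4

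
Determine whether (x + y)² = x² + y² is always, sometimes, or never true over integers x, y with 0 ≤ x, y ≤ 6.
Sometimes true

It holds at (x, y) = (0, 6) (both sides equal 36), but fails at (x, y) = (6, 6) (LHS = 144, RHS = 72).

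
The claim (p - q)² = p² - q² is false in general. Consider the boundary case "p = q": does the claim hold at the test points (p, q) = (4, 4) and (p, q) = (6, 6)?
Yes, holds at both test points

At (4, 4): LHS = 0, RHS = 0 → equal
At (6, 6): LHS = 0, RHS = 0 → equal

So the claim does hold at both of these boundary points, even though it is not an identity.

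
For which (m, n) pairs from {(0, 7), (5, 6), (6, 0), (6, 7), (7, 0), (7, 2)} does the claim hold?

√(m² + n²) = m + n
(0, 7), (6, 0), (7, 0)

Testing each pair:
(0, 7): LHS = 7, RHS = 7 → holds
(5, 6): LHS = √(61) ≈ 7.81, RHS = 11 → fails
(6, 0): LHS = 6, RHS = 6 → holds
(6, 7): LHS = √(85) ≈ 9.22, RHS = 13 → fails
(7, 0): LHS = 7, RHS = 7 → holds
(7, 2): LHS = √(53) ≈ 7.28, RHS = 9 → fails

3 of 6 pairs satisfy the claim.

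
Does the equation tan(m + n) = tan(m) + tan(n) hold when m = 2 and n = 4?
Fails

Substituting m = 2, n = 4:

LHS = tan(2 + 4) = tan(6) ≈ -0.291
RHS = tan(2) + tan(4) ≈ -1.027

LHS ≠ RHS, so the equation does not hold at this point.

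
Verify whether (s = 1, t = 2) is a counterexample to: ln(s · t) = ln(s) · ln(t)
Substituting s = 1, t = 2:
LHS = ln(1 · 2) = ln(2) ≈ 0.6931
RHS = ln(1) · ln(2) = 0

Since LHS ≠ RHS, this pair disproves the claim.

Answer: Yes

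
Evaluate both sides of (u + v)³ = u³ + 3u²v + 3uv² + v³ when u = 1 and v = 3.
LHS = (1 + 3)³ = 64
RHS = 1³ + 3·1²·3 + 3·1·3² + 3³ = 64

LHS = RHS: the two sides agree.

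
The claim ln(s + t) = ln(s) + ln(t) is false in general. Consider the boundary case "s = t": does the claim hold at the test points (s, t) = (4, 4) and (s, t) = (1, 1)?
No, fails at both test points

At (4, 4): LHS = ln(8) ≈ 2.079 ≠ RHS = 2·ln(4) ≈ 2.773
At (1, 1): LHS = ln(2) ≈ 0.6931 ≠ RHS = 0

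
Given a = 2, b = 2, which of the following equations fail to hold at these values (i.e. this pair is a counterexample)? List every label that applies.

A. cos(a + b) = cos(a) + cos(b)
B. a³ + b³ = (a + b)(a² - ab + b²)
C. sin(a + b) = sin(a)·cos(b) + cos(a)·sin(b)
Evaluating each claim at the given values:
A. LHS = cos(4) ≈ -0.6536, RHS = 2·cos(2) ≈ -0.8323 → fails here (LHS ≠ RHS)
B. LHS = 16, RHS = 16 → holds here (LHS = RHS)
C. LHS = sin(4) ≈ -0.7568, RHS = 2·sin(2)·cos(2) ≈ -0.7568 → holds here (LHS = RHS)

Answer: A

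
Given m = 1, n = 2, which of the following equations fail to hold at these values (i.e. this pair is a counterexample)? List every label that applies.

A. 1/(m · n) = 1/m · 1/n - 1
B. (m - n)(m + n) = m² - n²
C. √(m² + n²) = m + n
A, C

Evaluating each claim at the given values:
A. LHS = 1/2, RHS = -1/2 → fails here (LHS ≠ RHS)
B. LHS = -3, RHS = -3 → holds here (LHS = RHS)
C. LHS = √(5) ≈ 2.236, RHS = 3 → fails here (LHS ≠ RHS)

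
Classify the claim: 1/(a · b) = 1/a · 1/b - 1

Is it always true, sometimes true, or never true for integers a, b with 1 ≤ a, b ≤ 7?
The claim fails for every pair in the range. For instance at (a, b) = (5, 6): LHS = 1/30, RHS = -29/30.

Answer: Never true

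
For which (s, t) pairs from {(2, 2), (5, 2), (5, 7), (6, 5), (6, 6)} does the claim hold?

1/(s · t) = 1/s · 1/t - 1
Testing each pair:
(2, 2): LHS = 1/4, RHS = -3/4 → fails
(5, 2): LHS = 1/10, RHS = -9/10 → fails
(5, 7): LHS = 1/35, RHS = -34/35 → fails
(6, 5): LHS = 1/30, RHS = -29/30 → fails
(6, 6): LHS = 1/36, RHS = -35/36 → fails

No pair satisfies the claim.

Answer: None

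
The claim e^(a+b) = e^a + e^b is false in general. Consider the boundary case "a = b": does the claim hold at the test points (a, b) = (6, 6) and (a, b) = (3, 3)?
No, fails at both test points

At (6, 6): LHS = e^12 ≈ 162754.8 ≠ RHS = 2·e^6 ≈ 806.9
At (3, 3): LHS = e^6 ≈ 403.4 ≠ RHS = 2·e^3 ≈ 40.17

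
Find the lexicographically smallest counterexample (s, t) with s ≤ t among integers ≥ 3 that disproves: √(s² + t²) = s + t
(s, t) = (3, 3)

Substituting (3, 3) into the claim:
LHS = √(3² + 3²) = 3·√(2) ≈ 4.243
RHS = 3 + 3 = 6

Since LHS ≠ RHS, this pair disproves the claim, and no lexicographically smaller pair (s ≤ t, integers ≥ 3) does.

For instance (3, 8) is also a counterexample (LHS = √(73) ≈ 8.544, RHS = 11), but it's lexicographically larger.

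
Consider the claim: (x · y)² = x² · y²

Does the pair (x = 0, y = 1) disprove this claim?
No

Substituting x = 0, y = 1:
LHS = (0 · 1)² = 0
RHS = 0² · 1² = 0

The sides agree, so this pair does not disprove the claim.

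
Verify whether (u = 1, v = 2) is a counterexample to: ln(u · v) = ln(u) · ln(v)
Substituting u = 1, v = 2:
LHS = ln(1 · 2) = ln(2) ≈ 0.6931
RHS = ln(1) · ln(2) = 0

Since LHS ≠ RHS, this pair disproves the claim.

Answer: Yes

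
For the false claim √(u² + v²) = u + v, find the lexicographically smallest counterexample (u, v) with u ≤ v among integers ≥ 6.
(u, v) = (6, 6)

Substituting (6, 6) into the claim:
LHS = √(6² + 6²) = 6·√(2) ≈ 8.485
RHS = 6 + 6 = 12

Since LHS ≠ RHS, this pair disproves the claim, and no lexicographically smaller pair (u ≤ v, integers ≥ 6) does.

For instance (8, 9) is also a counterexample (LHS = √(145) ≈ 12.04, RHS = 17), but it's lexicographically larger.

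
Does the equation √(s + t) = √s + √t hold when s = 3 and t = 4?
Fails

Substituting s = 3, t = 4:

LHS = √(3 + 4) = √(7) ≈ 2.646
RHS = √3 + √4 = √(3) + 2 ≈ 3.732

LHS ≠ RHS, so the equation does not hold at this point.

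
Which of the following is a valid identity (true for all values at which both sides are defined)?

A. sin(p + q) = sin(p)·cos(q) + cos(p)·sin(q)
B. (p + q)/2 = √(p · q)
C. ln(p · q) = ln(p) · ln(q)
A

A: holds — e.g. at (4, 4), both sides equal sin(8) ≈ 0.9894.
B: fails at (1, 2) — LHS = 3/2, RHS = √(2) ≈ 1.414.
C: fails at (1, 4) — LHS = ln(4) ≈ 1.386, RHS = 0.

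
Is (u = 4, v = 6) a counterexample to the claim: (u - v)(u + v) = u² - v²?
No

Substituting u = 4, v = 6:
LHS = (4 - 6)(4 + 6) = -20
RHS = 4² - 6² = -20

The sides agree, so this pair does not disprove the claim.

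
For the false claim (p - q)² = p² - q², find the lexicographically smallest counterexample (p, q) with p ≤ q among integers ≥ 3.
At (3, 3): both sides equal 0, so it holds there.

Substituting (3, 4) into the claim:
LHS = (3 - 4)² = 1
RHS = 3² - 4² = -7

Since LHS ≠ RHS, this pair disproves the claim, and no lexicographically smaller pair (p ≤ q, integers ≥ 3) does.

For instance (4, 5) is also a counterexample (LHS = 1, RHS = -9), but it's lexicographically larger.

Answer: (p, q) = (3, 4)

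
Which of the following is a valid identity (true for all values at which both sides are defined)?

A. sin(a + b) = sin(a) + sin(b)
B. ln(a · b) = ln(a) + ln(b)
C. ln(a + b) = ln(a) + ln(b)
A: fails at (2, 5) — LHS = sin(7) ≈ 0.657, RHS = sin(5) + sin(2) ≈ -0.04963.
B: holds — e.g. at (2, 7), both sides equal ln(14) ≈ 2.639.
C: fails at (2, 3) — LHS = ln(5) ≈ 1.609, RHS = ln(2) + ln(3) ≈ 1.792.

Answer: B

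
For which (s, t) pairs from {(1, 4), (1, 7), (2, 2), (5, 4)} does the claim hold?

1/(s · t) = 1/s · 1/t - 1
Testing each pair:
(1, 4): LHS = 1/4, RHS = -3/4 → fails
(1, 7): LHS = 1/7, RHS = -6/7 → fails
(2, 2): LHS = 1/4, RHS = -3/4 → fails
(5, 4): LHS = 1/20, RHS = -19/20 → fails

No pair satisfies the claim.

Answer: None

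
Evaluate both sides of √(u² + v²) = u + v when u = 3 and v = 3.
LHS = √(3² + 3²) = 3·√(2) ≈ 4.243
RHS = 3 + 3 = 6

LHS ≠ RHS (they differ by about 1.757), so the equation does not hold here.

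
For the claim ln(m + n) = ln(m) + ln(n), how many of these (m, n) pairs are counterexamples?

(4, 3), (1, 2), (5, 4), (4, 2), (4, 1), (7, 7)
Testing each pair:
(4, 3): LHS = ln(7) ≈ 1.946, RHS = ln(3) + ln(4) ≈ 2.485 → counterexample
(1, 2): LHS = ln(3) ≈ 1.099, RHS = ln(2) ≈ 0.6931 → counterexample
(5, 4): LHS = ln(9) ≈ 2.197, RHS = ln(4) + ln(5) ≈ 2.996 → counterexample
(4, 2): LHS = ln(6) ≈ 1.792, RHS = ln(2) + ln(4) ≈ 2.079 → counterexample
(4, 1): LHS = ln(5) ≈ 1.609, RHS = ln(4) ≈ 1.386 → counterexample
(7, 7): LHS = ln(14) ≈ 2.639, RHS = 2·ln(7) ≈ 3.892 → counterexample

That makes 6 counterexamples.

Answer: 6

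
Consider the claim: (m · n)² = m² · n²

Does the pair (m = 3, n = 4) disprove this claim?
Substituting m = 3, n = 4:
LHS = (3 · 4)² = 144
RHS = 3² · 4² = 144

The sides agree, so this pair does not disprove the claim.

Answer: No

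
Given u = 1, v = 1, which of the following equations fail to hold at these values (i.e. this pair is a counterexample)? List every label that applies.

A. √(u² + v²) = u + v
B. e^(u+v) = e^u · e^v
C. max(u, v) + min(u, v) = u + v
A

Evaluating each claim at the given values:
A. LHS = √(2) ≈ 1.414, RHS = 2 → fails here (LHS ≠ RHS)
B. LHS = e^2 ≈ 7.389, RHS = e^2 ≈ 7.389 → holds here (LHS = RHS)
C. LHS = 2, RHS = 2 → holds here (LHS = RHS)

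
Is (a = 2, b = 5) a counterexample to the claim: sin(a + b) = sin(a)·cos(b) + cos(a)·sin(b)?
Substituting a = 2, b = 5:
LHS = sin(2 + 5) = sin(7) ≈ 0.657
RHS = sin(2)·cos(5) + cos(2)·sin(5) = sin(2)·cos(5) + sin(5)·cos(2) ≈ 0.657

The sides agree, so this pair does not disprove the claim.

Answer: No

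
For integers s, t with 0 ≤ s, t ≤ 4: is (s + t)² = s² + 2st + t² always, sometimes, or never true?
Always true

The identity holds for every pair in the range. For instance at (s, t) = (4, 3): both sides equal 49.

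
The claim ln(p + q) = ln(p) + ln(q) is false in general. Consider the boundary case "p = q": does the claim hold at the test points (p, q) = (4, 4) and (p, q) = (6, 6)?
No, fails at both test points

At (4, 4): LHS = ln(8) ≈ 2.079 ≠ RHS = 2·ln(4) ≈ 2.773
At (6, 6): LHS = ln(12) ≈ 2.485 ≠ RHS = 2·ln(6) ≈ 3.584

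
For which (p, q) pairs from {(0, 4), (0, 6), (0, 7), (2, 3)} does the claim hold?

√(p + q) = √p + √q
Testing each pair:
(0, 4): LHS = 2, RHS = 2 → holds
(0, 6): LHS = √(6) ≈ 2.449, RHS = √(6) ≈ 2.449 → holds
(0, 7): LHS = √(7) ≈ 2.646, RHS = √(7) ≈ 2.646 → holds
(2, 3): LHS = √(5) ≈ 2.236, RHS = √(2) + √(3) ≈ 3.146 → fails

3 of 4 pairs satisfy the claim.

Answer: (0, 4), (0, 6), (0, 7)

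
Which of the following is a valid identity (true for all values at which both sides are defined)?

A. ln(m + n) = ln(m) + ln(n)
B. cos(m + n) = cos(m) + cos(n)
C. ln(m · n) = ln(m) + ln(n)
C

A: fails at (2, 7) — LHS = ln(9) ≈ 2.197, RHS = ln(2) + ln(7) ≈ 2.639.
B: fails at (1, 1) — LHS = cos(2) ≈ -0.4161, RHS = 2·cos(1) ≈ 1.081.
C: holds — e.g. at (4, 4), both sides equal ln(16) ≈ 2.773.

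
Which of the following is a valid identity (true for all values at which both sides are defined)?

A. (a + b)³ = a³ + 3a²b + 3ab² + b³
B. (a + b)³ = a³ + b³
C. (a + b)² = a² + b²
A

A: holds — e.g. at (3, 3), both sides equal 216.
B: fails at (3, 3) — LHS = 216, RHS = 54.
C: fails at (2, 2) — LHS = 16, RHS = 8.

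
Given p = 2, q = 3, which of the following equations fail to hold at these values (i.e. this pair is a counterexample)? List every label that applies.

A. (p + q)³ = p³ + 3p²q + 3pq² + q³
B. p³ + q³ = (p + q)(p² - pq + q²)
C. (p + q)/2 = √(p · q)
C

Evaluating each claim at the given values:
A. LHS = 125, RHS = 125 → holds here (LHS = RHS)
B. LHS = 35, RHS = 35 → holds here (LHS = RHS)
C. LHS = 5/2, RHS = √(6) ≈ 2.449 → fails here (LHS ≠ RHS)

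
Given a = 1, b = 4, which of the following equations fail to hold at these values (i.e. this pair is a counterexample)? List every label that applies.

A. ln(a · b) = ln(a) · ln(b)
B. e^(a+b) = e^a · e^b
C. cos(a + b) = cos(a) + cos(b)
Evaluating each claim at the given values:
A. LHS = ln(4) ≈ 1.386, RHS = 0 → fails here (LHS ≠ RHS)
B. LHS = e^5 ≈ 148.4, RHS = e^5 ≈ 148.4 → holds here (LHS = RHS)
C. LHS = cos(5) ≈ 0.2837, RHS = cos(4) + cos(1) ≈ -0.1133 → fails here (LHS ≠ RHS)

Answer: A, C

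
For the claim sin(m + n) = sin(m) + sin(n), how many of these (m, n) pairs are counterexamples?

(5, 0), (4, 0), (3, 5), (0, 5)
Testing each pair:
(5, 0): LHS = sin(5) ≈ -0.9589, RHS = sin(5) ≈ -0.9589 → satisfies claim
(4, 0): LHS = sin(4) ≈ -0.7568, RHS = sin(4) ≈ -0.7568 → satisfies claim
(3, 5): LHS = sin(8) ≈ 0.9894, RHS = sin(5) + sin(3) ≈ -0.8178 → counterexample
(0, 5): LHS = sin(5) ≈ -0.9589, RHS = sin(5) ≈ -0.9589 → satisfies claim

That makes 1 counterexample.

Answer: 1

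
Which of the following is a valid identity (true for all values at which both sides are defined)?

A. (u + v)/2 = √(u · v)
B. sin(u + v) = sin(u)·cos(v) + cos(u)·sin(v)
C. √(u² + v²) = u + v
A: fails at (2, 4) — LHS = 3, RHS = 2·√(2) ≈ 2.828.
B: holds — e.g. at (5, 8), both sides equal sin(13) ≈ 0.4202.
C: fails at (3, 4) — LHS = 5, RHS = 7.

Answer: B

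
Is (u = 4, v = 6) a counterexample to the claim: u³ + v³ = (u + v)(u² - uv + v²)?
No

Substituting u = 4, v = 6:
LHS = 4³ + 6³ = 280
RHS = (4 + 6)(4² - 4·6 + 6²) = 280

The sides agree, so this pair does not disprove the claim.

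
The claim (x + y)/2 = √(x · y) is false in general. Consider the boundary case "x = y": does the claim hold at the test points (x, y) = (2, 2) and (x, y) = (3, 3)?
At (2, 2): LHS = 2, RHS = 2 → equal
At (3, 3): LHS = 3, RHS = 3 → equal

So the claim does hold at both of these boundary points, even though it is not an identity.

Answer: Yes, holds at both test points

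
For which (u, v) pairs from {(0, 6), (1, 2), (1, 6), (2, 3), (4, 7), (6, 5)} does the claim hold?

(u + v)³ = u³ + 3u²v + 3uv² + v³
Testing each pair:
(0, 6): LHS = 216, RHS = 216 → holds
(1, 2): LHS = 27, RHS = 27 → holds
(1, 6): LHS = 343, RHS = 343 → holds
(2, 3): LHS = 125, RHS = 125 → holds
(4, 7): LHS = 1331, RHS = 1331 → holds
(6, 5): LHS = 1331, RHS = 1331 → holds

Every pair satisfies the claim.

Answer: All pairs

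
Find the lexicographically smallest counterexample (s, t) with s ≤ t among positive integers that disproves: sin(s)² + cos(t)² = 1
(s, t) = (1, 2)

Substituting (1, 2) into the claim:
LHS = sin(1)² + cos(2)² ≈ 0.8813
RHS = 1

Since LHS ≠ RHS, this pair disproves the claim, and no lexicographically smaller pair (s ≤ t, positive integers) does.

For instance (1, 3) is also a counterexample (LHS = sin(1)² + cos(3)² ≈ 1.688, RHS = 1), but it's lexicographically larger.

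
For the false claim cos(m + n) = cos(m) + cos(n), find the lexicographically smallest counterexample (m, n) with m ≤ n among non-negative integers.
Substituting (0, 0) into the claim:
LHS = cos(0 + 0) = 1
RHS = cos(0) + cos(0) = 2

Since LHS ≠ RHS, this pair disproves the claim, and no lexicographically smaller pair (m ≤ n, non-negative integers) does.

For instance (2, 4) is also a counterexample (LHS = cos(6) ≈ 0.9602, RHS = cos(4) + cos(2) ≈ -1.07), but it's lexicographically larger.

Answer: (m, n) = (0, 0)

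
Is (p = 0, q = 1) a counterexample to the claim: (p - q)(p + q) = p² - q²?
No

Substituting p = 0, q = 1:
LHS = (0 - 1)(0 + 1) = -1
RHS = 0² - 1² = -1

The sides agree, so this pair does not disprove the claim.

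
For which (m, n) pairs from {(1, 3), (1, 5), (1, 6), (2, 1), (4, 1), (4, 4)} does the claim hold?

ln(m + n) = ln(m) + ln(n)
Testing each pair:
(1, 3): LHS = ln(4) ≈ 1.386, RHS = ln(3) ≈ 1.099 → fails
(1, 5): LHS = ln(6) ≈ 1.792, RHS = ln(5) ≈ 1.609 → fails
(1, 6): LHS = ln(7) ≈ 1.946, RHS = ln(6) ≈ 1.792 → fails
(2, 1): LHS = ln(3) ≈ 1.099, RHS = ln(2) ≈ 0.6931 → fails
(4, 1): LHS = ln(5) ≈ 1.609, RHS = ln(4) ≈ 1.386 → fails
(4, 4): LHS = ln(8) ≈ 2.079, RHS = 2·ln(4) ≈ 2.773 → fails

No pair satisfies the claim.

Answer: None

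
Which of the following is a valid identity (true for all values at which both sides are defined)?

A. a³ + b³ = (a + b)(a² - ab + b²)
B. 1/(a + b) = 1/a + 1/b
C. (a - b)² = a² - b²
A

A: holds — e.g. at (3, 4), both sides equal 91.
B: fails at (3, 5) — LHS = 1/8, RHS = 8/15.
C: fails at (4, 6) — LHS = 4, RHS = -20.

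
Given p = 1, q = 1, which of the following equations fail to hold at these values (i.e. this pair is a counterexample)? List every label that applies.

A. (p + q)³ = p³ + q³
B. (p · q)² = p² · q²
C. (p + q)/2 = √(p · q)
A

Evaluating each claim at the given values:
A. LHS = 8, RHS = 2 → fails here (LHS ≠ RHS)
B. LHS = 1, RHS = 1 → holds here (LHS = RHS)
C. LHS = 1, RHS = 1 → holds here (LHS = RHS)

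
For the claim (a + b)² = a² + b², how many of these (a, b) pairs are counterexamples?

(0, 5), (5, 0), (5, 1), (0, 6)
Testing each pair:
(0, 5): LHS = 25, RHS = 25 → satisfies claim
(5, 0): LHS = 25, RHS = 25 → satisfies claim
(5, 1): LHS = 36, RHS = 26 → counterexample
(0, 6): LHS = 36, RHS = 36 → satisfies claim

That makes 1 counterexample.

Answer: 1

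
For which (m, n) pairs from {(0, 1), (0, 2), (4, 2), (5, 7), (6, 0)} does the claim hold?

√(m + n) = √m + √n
(0, 1), (0, 2), (6, 0)

Testing each pair:
(0, 1): LHS = 1, RHS = 1 → holds
(0, 2): LHS = √(2) ≈ 1.414, RHS = √(2) ≈ 1.414 → holds
(4, 2): LHS = √(6) ≈ 2.449, RHS = √(2) + 2 ≈ 3.414 → fails
(5, 7): LHS = 2·√(3) ≈ 3.464, RHS = √(5) + √(7) ≈ 4.882 → fails
(6, 0): LHS = √(6) ≈ 2.449, RHS = √(6) ≈ 2.449 → holds

3 of 5 pairs satisfy the claim.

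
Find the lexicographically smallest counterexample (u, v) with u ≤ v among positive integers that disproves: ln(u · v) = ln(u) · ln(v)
At (1, 1): both sides equal 0, so it holds there.

Substituting (1, 2) into the claim:
LHS = ln(1 · 2) = ln(2) ≈ 0.6931
RHS = ln(1) · ln(2) = 0

Since LHS ≠ RHS, this pair disproves the claim, and no lexicographically smaller pair (u ≤ v, positive integers) does.

For instance (6, 8) is also a counterexample (LHS = ln(48) ≈ 3.871, RHS = ln(6)·ln(8) ≈ 3.726), but it's lexicographically larger.

Answer: (u, v) = (1, 2)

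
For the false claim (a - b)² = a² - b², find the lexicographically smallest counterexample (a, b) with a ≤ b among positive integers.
(a, b) = (1, 2)

Substituting (1, 2) into the claim:
LHS = (1 - 2)² = 1
RHS = 1² - 2² = -3

Since LHS ≠ RHS, this pair disproves the claim, and no lexicographically smaller pair (a ≤ b, positive integers) does.

For instance (5, 8) is also a counterexample (LHS = 9, RHS = -39), but it's lexicographically larger.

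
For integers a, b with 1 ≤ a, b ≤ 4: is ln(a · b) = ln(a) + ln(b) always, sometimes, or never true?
Always true

The identity holds for every pair in the range. For instance at (a, b) = (1, 4): both sides equal ln(4) ≈ 1.386.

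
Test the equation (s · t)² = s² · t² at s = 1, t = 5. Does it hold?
Substituting s = 1, t = 5:

LHS = (1 · 5)² = 25
RHS = 1² · 5² = 25

LHS = RHS, so the equation holds at this point.

Answer: Holds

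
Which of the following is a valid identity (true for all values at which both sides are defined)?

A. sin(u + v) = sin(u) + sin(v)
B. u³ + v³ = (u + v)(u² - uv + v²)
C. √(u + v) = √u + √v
B

A: fails at (2, 3) — LHS = sin(5) ≈ -0.9589, RHS = sin(3) + sin(2) ≈ 1.05.
B: holds — e.g. at (1, 3), both sides equal 28.
C: fails at (4, 4) — LHS = 2·√(2) ≈ 2.828, RHS = 4.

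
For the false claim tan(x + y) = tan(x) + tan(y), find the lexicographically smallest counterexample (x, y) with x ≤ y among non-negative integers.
At (0, 5): both sides equal tan(5) ≈ -3.381, so it holds there.

Substituting (1, 1) into the claim:
LHS = tan(1 + 1) = tan(2) ≈ -2.185
RHS = tan(1) + tan(1) = 2·tan(1) ≈ 3.115

Since LHS ≠ RHS, this pair disproves the claim, and no lexicographically smaller pair (x ≤ y, non-negative integers) does.

For instance (1, 7) is also a counterexample (LHS = tan(8) ≈ -6.8, RHS = tan(7) + tan(1) ≈ 2.429), but it's lexicographically larger.

Answer: (x, y) = (1, 1)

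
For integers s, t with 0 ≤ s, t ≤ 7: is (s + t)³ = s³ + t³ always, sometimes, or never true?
Sometimes true

It holds at (s, t) = (0, 7) (both sides equal 343), but fails at (s, t) = (5, 3) (LHS = 512, RHS = 152).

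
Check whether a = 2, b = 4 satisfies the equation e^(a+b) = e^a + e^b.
Fails

Substituting a = 2, b = 4:

LHS = e^(2+4) = e^6 ≈ 403.4
RHS = e^2 + e^4 ≈ 61.99

LHS ≠ RHS, so the equation does not hold at this point.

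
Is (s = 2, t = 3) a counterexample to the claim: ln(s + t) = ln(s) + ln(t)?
Substituting s = 2, t = 3:
LHS = ln(2 + 3) = ln(5) ≈ 1.609
RHS = ln(2) + ln(3) ≈ 1.792

Since LHS ≠ RHS, this pair disproves the claim.

Answer: Yes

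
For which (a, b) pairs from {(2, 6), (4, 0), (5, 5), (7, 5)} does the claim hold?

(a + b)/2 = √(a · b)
(5, 5)

Testing each pair:
(2, 6): LHS = 4, RHS = 2·√(3) ≈ 3.464 → fails
(4, 0): LHS = 2, RHS = 0 → fails
(5, 5): LHS = 5, RHS = 5 → holds
(7, 5): LHS = 6, RHS = √(35) ≈ 5.916 → fails

1 of 4 pairs satisfies the claim.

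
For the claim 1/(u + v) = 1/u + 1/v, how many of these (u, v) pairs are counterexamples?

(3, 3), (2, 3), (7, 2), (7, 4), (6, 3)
5

Testing each pair:
(3, 3): LHS = 1/6, RHS = 2/3 → counterexample
(2, 3): LHS = 1/5, RHS = 5/6 → counterexample
(7, 2): LHS = 1/9, RHS = 9/14 → counterexample
(7, 4): LHS = 1/11, RHS = 11/28 → counterexample
(6, 3): LHS = 1/9, RHS = 1/2 → counterexample

That makes 5 counterexamples.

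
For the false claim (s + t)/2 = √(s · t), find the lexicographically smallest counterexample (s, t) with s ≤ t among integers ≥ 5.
(s, t) = (5, 6)

Substituting (5, 6) into the claim:
LHS = (5 + 6)/2 = 11/2
RHS = √(5 · 6) = √(30) ≈ 5.477

Since LHS ≠ RHS, this pair disproves the claim, and no lexicographically smaller pair (s ≤ t, integers ≥ 5) does.

For instance (5, 10) is also a counterexample (LHS = 15/2, RHS = 5·√(2) ≈ 7.071), but it's lexicographically larger.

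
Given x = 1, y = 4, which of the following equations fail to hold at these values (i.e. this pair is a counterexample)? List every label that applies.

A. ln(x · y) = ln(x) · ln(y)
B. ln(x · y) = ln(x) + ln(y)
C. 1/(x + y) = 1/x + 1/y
A, C

Evaluating each claim at the given values:
A. LHS = ln(4) ≈ 1.386, RHS = 0 → fails here (LHS ≠ RHS)
B. LHS = ln(4) ≈ 1.386, RHS = ln(4) ≈ 1.386 → holds here (LHS = RHS)
C. LHS = 1/5, RHS = 5/4 → fails here (LHS ≠ RHS)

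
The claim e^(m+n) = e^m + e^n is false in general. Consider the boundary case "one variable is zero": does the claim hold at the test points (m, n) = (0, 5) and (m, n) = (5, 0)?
At (0, 5): LHS = e^5 ≈ 148.4 ≠ RHS = 1 + e^5 ≈ 149.4
At (5, 0): LHS = e^5 ≈ 148.4 ≠ RHS = 1 + e^5 ≈ 149.4

Answer: No, fails at both test points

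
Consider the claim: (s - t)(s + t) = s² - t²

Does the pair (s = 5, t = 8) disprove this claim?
No

Substituting s = 5, t = 8:
LHS = (5 - 8)(5 + 8) = -39
RHS = 5² - 8² = -39

The sides agree, so this pair does not disprove the claim.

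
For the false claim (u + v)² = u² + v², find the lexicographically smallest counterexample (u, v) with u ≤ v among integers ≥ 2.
Substituting (2, 2) into the claim:
LHS = (2 + 2)² = 16
RHS = 2² + 2² = 8

Since LHS ≠ RHS, this pair disproves the claim, and no lexicographically smaller pair (u ≤ v, integers ≥ 2) does.

For instance (2, 9) is also a counterexample (LHS = 121, RHS = 85), but it's lexicographically larger.

Answer: (u, v) = (2, 2)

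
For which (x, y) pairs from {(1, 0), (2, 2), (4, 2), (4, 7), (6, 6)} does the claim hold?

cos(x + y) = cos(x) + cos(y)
Testing each pair:
(1, 0): LHS = cos(1) ≈ 0.5403, RHS = cos(1) + 1 ≈ 1.54 → fails
(2, 2): LHS = cos(4) ≈ -0.6536, RHS = 2·cos(2) ≈ -0.8323 → fails
(4, 2): LHS = cos(6) ≈ 0.9602, RHS = cos(4) + cos(2) ≈ -1.07 → fails
(4, 7): LHS = cos(11) ≈ 0.004426, RHS = cos(4) + cos(7) ≈ 0.1003 → fails
(6, 6): LHS = cos(12) ≈ 0.8439, RHS = 2·cos(6) ≈ 1.92 → fails

No pair satisfies the claim.

Answer: None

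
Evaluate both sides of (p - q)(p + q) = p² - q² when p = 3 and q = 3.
LHS = (3 - 3)(3 + 3) = 0
RHS = 3² - 3² = 0

LHS = RHS: the two sides agree.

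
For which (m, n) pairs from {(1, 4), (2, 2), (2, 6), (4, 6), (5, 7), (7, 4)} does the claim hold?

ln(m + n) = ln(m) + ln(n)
(2, 2)

Testing each pair:
(1, 4): LHS = ln(5) ≈ 1.609, RHS = ln(4) ≈ 1.386 → fails
(2, 2): LHS = ln(4) ≈ 1.386, RHS = 2·ln(2) ≈ 1.386 → holds
(2, 6): LHS = ln(8) ≈ 2.079, RHS = ln(2) + ln(6) ≈ 2.485 → fails
(4, 6): LHS = ln(10) ≈ 2.303, RHS = ln(4) + ln(6) ≈ 3.178 → fails
(5, 7): LHS = ln(12) ≈ 2.485, RHS = ln(5) + ln(7) ≈ 3.555 → fails
(7, 4): LHS = ln(11) ≈ 2.398, RHS = ln(4) + ln(7) ≈ 3.332 → fails

1 of 6 pairs satisfies the claim.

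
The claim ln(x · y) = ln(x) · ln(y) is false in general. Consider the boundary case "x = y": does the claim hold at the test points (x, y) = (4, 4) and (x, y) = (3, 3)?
At (4, 4): LHS = ln(16) ≈ 2.773 ≠ RHS = ln(4)² ≈ 1.922
At (3, 3): LHS = ln(9) ≈ 2.197 ≠ RHS = ln(3)² ≈ 1.207

Answer: No, fails at both test points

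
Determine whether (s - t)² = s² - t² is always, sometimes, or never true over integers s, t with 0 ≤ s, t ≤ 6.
It holds at (s, t) = (2, 2) (both sides equal 0), but fails at (s, t) = (4, 6) (LHS = 4, RHS = -20).

Answer: Sometimes true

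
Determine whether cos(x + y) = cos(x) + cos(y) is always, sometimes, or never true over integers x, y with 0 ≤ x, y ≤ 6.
Never true

The claim fails for every pair in the range. For instance at (x, y) = (6, 5): LHS = cos(11) ≈ 0.004426, RHS = cos(5) + cos(6) ≈ 1.244.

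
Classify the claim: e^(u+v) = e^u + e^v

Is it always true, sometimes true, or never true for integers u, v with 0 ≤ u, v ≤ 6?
The claim fails for every pair in the range. For instance at (u, v) = (2, 6): LHS = e^8 ≈ 2981, RHS = e^2 + e^6 ≈ 410.8.

Answer: Never true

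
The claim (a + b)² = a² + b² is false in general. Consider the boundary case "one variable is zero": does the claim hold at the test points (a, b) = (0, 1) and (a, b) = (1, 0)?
Yes, holds at both test points

At (0, 1): LHS = 1, RHS = 1 → equal
At (1, 0): LHS = 1, RHS = 1 → equal

So the claim does hold at both of these boundary points, even though it is not an identity.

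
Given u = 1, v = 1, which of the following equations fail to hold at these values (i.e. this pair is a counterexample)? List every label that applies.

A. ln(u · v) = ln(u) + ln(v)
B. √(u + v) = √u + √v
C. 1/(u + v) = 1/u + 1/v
B, C

Evaluating each claim at the given values:
A. LHS = 0, RHS = 0 → holds here (LHS = RHS)
B. LHS = √(2) ≈ 1.414, RHS = 2 → fails here (LHS ≠ RHS)
C. LHS = 1/2, RHS = 2 → fails here (LHS ≠ RHS)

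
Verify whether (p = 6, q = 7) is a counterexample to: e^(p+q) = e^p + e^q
Substituting p = 6, q = 7:
LHS = e^(6+7) = e^13 ≈ 442413.4
RHS = e^6 + e^7 ≈ 1500

Since LHS ≠ RHS, this pair disproves the claim.

Answer: Yes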